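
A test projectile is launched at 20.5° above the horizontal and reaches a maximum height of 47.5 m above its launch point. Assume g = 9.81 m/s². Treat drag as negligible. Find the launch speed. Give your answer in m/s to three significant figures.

At the peak v_y = 0, so v_y0 = √(2gH) = √(2 × 9.81 × 47.5) = 30.53 m/s.
v_y0 = v₀ sin θ ⇒ v₀ = 30.53 / sin 20.5° = 87.17 m/s.

87.2 m/s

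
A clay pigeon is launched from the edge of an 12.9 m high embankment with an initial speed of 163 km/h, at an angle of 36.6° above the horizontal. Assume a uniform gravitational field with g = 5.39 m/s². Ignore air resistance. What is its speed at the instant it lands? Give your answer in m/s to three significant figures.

Convert: 163 km/h = 163/3.6 = 45.28 m/s.
Resolve: vₓ = 45.28 cos 36.6° = 36.35 m/s and v_y0 = 45.28 sin 36.6° = 27.00 m/s.
The projectile lands when y = 12.9 + (27.00) t − ½·5.39·t² = 0. Positive root: t = (27.00 + √(27.00² + 2·5.39·12.9)) / 5.39 = (27.00 + 29.46) / 5.39 = 10.47 s.
Vertical velocity at impact: v_y = v_y0 − g t = 27.00 − 5.39 × 10.47 = −29.46 m/s.
Speed: |v| = √(vₓ² + v_y²) = √(36.35² + 29.46²) = 46.79 m/s.

46.8 m/s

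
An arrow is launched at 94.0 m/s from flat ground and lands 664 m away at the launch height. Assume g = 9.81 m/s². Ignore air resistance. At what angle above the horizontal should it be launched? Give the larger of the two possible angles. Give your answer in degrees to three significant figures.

66.3°

R = v₀² sin 2θ / g gives sin 2θ = gR/v₀² = 9.81·664/94.0² = 0.7372.
2θ = 47.49° or 180° − 47.49° = 132.5°, so θ = 23.75° or 66.25°.
The larger angle is 66.25°.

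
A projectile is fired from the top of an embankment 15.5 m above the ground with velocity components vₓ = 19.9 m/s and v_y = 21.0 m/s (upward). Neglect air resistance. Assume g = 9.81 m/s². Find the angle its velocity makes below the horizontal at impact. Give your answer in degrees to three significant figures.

53.9°

With up positive and y = 0 at the ground: y(t) = 15.5 + (21.00) t − 4.905 t². Setting y = 0 and taking the positive root: t = [21.00 + √(21.00² + 2·9.81·15.5)] / 9.81 = (21.00 + 27.30) / 9.81 = 4.923 s.
At impact: v_y = v_y0 − g t = −27.30 m/s; vₓ = 19.90 m/s.
Angle below horizontal: arctan(|v_y|/vₓ) = arctan(27.30/19.90) = 53.91°.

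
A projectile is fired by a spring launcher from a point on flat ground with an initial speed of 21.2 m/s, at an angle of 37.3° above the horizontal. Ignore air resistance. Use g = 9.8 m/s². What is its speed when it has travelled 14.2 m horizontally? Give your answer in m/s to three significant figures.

17.5 m/s

Resolve: vₓ = 21.20 cos 37.3° = 16.86 m/s and v_y0 = 21.20 sin 37.3° = 12.85 m/s.
x = vₓ t ⇒ t = 14.2/16.86 = 0.8420 s.
Vertical velocity there: v_y = v_y0 − g t = 12.85 − 9.80 × 0.8420 = 4.595 m/s.
Speed: √(vₓ² + v_y²) = √(16.86² + 4.595²) = 17.48 m/s.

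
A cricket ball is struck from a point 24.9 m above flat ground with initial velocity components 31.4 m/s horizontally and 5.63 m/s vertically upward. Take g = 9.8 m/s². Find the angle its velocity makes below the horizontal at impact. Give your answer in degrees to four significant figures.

With up positive and y = 0 at the ground: y(t) = 24.9 + (5.630) t − 4.900 t². Setting y = 0 and taking the positive root: t = [5.630 + √(5.630² + 2·9.80·24.9)] / 9.80 = (5.630 + 22.80) / 9.80 = 2.901 s.
At impact: v_y = v_y0 − g t = −22.80 m/s; vₓ = 31.40 m/s.
Angle below horizontal: arctan(|v_y|/vₓ) = arctan(22.80/31.40) = 35.98°.

35.98°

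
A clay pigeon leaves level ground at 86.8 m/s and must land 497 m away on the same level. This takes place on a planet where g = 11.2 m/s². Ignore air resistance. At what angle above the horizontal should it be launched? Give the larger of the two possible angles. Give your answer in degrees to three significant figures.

Level-ground range R = v₀² sin(2θ)/g ⇒ sin(2θ) = gR/v₀² = 11.2 × 497 / 86.8² = 0.7388.
2θ = 47.63° or 180° − 47.63° = 132.4°, so θ = 23.82° or 66.18°.
The larger angle is 66.18°.

66.2°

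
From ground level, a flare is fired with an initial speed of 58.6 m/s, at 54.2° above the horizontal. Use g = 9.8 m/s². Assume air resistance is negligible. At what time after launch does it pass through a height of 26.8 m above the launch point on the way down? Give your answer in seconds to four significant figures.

vₓ = 58.60 cos 54.2° = 34.28 m/s; v_y0 = 58.60 sin 54.2° = 47.53 m/s.
Height y(t) = 47.53 t − 4.900 t² = 26.8 gives 4.900 t² − 47.53 t + 26.8 = 0.
t = [47.53 ± √(47.53² − 2·9.80·26.8)] / 9.80 = (47.53 ± 41.64) / 9.80, so t = 0.6011 s or t = 9.099 s.
The descending-branch root is 9.099 s.

9.099 s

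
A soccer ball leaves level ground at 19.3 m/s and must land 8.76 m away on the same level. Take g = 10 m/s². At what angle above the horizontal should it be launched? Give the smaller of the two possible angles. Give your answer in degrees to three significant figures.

Level-ground range R = v₀² sin(2θ)/g ⇒ sin(2θ) = gR/v₀² = 10.0 × 8.76 / 19.3² = 0.2352.
2θ = 13.60° or 180° − 13.60° = 166.4°, so θ = 6.801° or 83.20°.
The smaller angle is 6.801°.

6.80°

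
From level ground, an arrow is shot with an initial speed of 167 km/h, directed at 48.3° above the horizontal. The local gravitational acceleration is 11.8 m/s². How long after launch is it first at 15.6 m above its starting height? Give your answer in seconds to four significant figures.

Convert: 167 km/h = 167/3.6 = 46.39 m/s.
vₓ = 46.39 cos 48.3° = 30.86 m/s; v_y0 = 46.39 sin 48.3° = 34.64 m/s.
Height y(t) = 34.64 t − 5.900 t² = 15.6 gives 5.900 t² − 34.64 t + 15.6 = 0.
Quadratic formula: t = (34.64 ± √831.47) / 11.8 = (34.64 ± 28.84) / 11.8 → t = 0.4916 s or 5.379 s.
The first (ascending) time is 0.4916 s.

0.4916 s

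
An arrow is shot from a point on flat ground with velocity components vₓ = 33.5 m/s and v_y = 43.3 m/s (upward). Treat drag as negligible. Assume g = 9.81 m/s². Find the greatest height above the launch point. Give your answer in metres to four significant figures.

95.56 m

At the apex v_y = 0, so H = v_y0²/(2g) = 43.30²/19.62 = 95.56 m.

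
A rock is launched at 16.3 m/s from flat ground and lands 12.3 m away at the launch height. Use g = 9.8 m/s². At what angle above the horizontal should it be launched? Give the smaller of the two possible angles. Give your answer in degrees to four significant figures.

13.49°

From R = (v₀²/g) sin 2θ: sin 2θ = 9.80 × 12.3 / 265.69 = 0.4537.
2θ = 26.98° or 180° − 26.98° = 153.0°, so θ = 13.49° or 76.51°.
The smaller angle is 13.49°.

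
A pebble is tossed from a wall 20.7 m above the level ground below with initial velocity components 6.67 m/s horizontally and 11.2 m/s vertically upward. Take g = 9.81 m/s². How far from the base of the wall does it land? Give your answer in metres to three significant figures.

Vertical motion (up positive, ground at y = 0): 4.905 t² − (11.20) t − 20.7 = 0, so t = (11.20 + √(11.20² + 2·9.81·20.7)) / 9.81 = (11.20 + 23.06) / 9.81 = 3.492 s.
Horizontal distance: R = vₓ t = 6.670 × 3.492 = 23.29 m.

23.3 m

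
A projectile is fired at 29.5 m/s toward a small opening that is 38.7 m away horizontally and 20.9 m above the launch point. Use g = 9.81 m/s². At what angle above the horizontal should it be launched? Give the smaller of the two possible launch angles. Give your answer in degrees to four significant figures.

43.79°

Trajectory: y = x tanθ − g x² (1 + tan²θ)/(2v₀²). With x = 38.7, y = 20.9, v₀ = 29.5, g = 9.81:
8.441 tan²θ − 38.7 tanθ + (29.34) = 0.
tanθ = [38.7 ± √(38.7² − 4 × 8.441 × (29.34))] / (2 × 8.441) = (38.7 ± 22.52) / 16.88, giving tanθ = 0.9586 or 3.626.
θ = 43.79° or 74.58°; the smaller is 43.79°.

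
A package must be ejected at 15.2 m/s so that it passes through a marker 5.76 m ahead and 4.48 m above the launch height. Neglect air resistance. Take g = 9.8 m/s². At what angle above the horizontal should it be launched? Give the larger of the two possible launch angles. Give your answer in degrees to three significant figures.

82.0°

Trajectory: y = x tanθ − g x² (1 + tan²θ)/(2v₀²). With x = 5.76, y = 4.48, v₀ = 15.2, g = 9.80:
0.7036 tan²θ − 5.76 tanθ + (5.184) = 0.
tanθ = [5.76 ± √(5.76² − 4 × 0.7036 × (5.184))] / (2 × 0.7036) = (5.76 ± 4.311) / 1.407, giving tanθ = 1.029 or 7.157.
θ = 45.83° or 82.05°; the larger is 82.05°.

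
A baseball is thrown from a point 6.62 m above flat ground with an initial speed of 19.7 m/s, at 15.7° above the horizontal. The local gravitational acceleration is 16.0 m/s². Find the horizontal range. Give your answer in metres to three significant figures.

24.7 m

Components: vₓ = 19.70 cos 15.7° = 18.97 m/s, v_y0 = 19.70 sin 15.7° = 5.331 m/s.
Vertical motion (up positive, ground at y = 0): 8.000 t² − (5.331) t − 6.62 = 0, so t = (5.331 + √(5.331² + 2·16.0·6.62)) / 16.0 = (5.331 + 15.50) / 16.0 = 1.302 s.
Horizontal distance: R = vₓ t = 18.97 × 1.302 = 24.69 m.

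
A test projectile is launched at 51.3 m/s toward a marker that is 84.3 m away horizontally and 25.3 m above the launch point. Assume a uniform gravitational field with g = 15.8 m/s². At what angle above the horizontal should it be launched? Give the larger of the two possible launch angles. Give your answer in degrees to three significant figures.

73.1°

Trajectory: y = x tanθ − g x² (1 + tan²θ)/(2v₀²). With x = 84.3, y = 25.3, v₀ = 51.3, g = 15.8:
21.33 tan²θ − 84.3 tanθ + (46.63) = 0.
tanθ = [84.3 ± √(84.3² − 4 × 21.33 × (46.63))] / (2 × 21.33) = (84.3 ± 55.92) / 42.67, giving tanθ = 0.6651 or 3.287.
θ = 33.63° or 73.08°; the larger is 73.08°.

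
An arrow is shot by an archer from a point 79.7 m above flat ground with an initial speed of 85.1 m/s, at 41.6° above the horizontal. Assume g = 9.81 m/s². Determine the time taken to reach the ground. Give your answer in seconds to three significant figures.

Resolve: vₓ = 85.10 cos 41.6° = 63.64 m/s and v_y0 = 85.10 sin 41.6° = 56.50 m/s.
Vertical motion (up positive, ground at y = 0): 4.905 t² − (56.50) t − 79.7 = 0, so t = (56.50 + √(56.50² + 2·9.81·79.7)) / 9.81 = (56.50 + 68.96) / 9.81 = 12.79 s.

12.8 s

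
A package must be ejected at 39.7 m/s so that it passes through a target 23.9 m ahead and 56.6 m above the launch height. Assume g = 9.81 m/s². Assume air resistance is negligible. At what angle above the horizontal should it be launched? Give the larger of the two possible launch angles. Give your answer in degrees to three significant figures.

Trajectory: y = x tanθ − g x² (1 + tan²θ)/(2v₀²). With x = 23.9, y = 56.6, v₀ = 39.7, g = 9.81:
1.778 tan²θ − 23.9 tanθ + (58.38) = 0.
tanθ = [23.9 ± √(23.9² − 4 × 1.778 × (58.38))] / (2 × 1.778) = (23.9 ± 12.49) / 3.555, giving tanθ = 3.208 or 10.24.
θ = 72.69° or 84.42°; the larger is 84.42°.

84.4°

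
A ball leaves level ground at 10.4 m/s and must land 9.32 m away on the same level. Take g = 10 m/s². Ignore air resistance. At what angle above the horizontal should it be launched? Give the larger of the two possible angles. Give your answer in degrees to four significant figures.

Level-ground range R = v₀² sin(2θ)/g ⇒ sin(2θ) = gR/v₀² = 10.0 × 9.32 / 10.4² = 0.8617.
2θ = 59.51° or 180° − 59.51° = 120.5°, so θ = 29.75° or 60.25°.
The larger angle is 60.25°.

60.25°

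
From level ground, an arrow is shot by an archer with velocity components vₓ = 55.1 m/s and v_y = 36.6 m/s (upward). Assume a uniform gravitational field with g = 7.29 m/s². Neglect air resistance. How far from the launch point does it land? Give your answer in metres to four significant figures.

553.3 m

Time aloft: T = 2 v_y0 / g = 2 × 36.60 / 7.29 = 10.04 s.
Horizontal distance R = vₓ T = 55.10 × 10.04 = 553.3 m.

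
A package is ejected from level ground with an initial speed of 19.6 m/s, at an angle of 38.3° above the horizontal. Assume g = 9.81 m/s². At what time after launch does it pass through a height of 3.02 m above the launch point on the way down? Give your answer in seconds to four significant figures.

2.196 s

Resolve: vₓ = 19.60 cos 38.3° = 15.38 m/s and v_y0 = 19.60 sin 38.3° = 12.15 m/s.
Require v_y0 t − ½ g t² = 3.02, i.e. 4.905 t² − 12.15 t + 3.02 = 0.
t = [12.15 ± √(12.15² − 2·9.81·3.02)] / 9.81 = (12.15 ± 9.398) / 9.81, so t = 0.2803 s or t = 2.196 s.
The descending-branch root is 2.196 s.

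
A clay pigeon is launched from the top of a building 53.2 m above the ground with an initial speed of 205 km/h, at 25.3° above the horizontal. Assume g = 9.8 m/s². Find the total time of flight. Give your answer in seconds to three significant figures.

Convert: 205 km/h = 205/3.6 = 56.94 m/s.
Resolve: vₓ = 56.94 cos 25.3° = 51.48 m/s and v_y0 = 56.94 sin 25.3° = 24.34 m/s.
With up positive and y = 0 at the ground: y(t) = 53.2 + (24.34) t − 4.900 t². Setting y = 0 and taking the positive root: t = [24.34 + √(24.34² + 2·9.80·53.2)] / 9.80 = (24.34 + 40.43) / 9.80 = 6.609 s.

6.61 s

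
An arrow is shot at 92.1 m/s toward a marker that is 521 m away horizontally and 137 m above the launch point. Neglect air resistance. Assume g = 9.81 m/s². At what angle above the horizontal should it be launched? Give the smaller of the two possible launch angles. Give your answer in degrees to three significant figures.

35.8°

Trajectory: y = x tanθ − g x² (1 + tan²θ)/(2v₀²). With x = 521, y = 137, v₀ = 92.1, g = 9.81:
157.0 tan²θ − 521 tanθ + (294.0) = 0.
tanθ = [521 ± √(521² − 4 × 157.0 × (294.0))] / (2 × 157.0) = (521 ± 294.7) / 313.9, giving tanθ = 0.7207 or 2.599.
θ = 35.78° or 68.95°; the smaller is 35.78°.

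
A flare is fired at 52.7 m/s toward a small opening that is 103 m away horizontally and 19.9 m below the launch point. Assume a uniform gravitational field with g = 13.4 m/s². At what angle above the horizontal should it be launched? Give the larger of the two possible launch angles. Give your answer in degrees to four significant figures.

Trajectory: y = x tanθ − g x² (1 + tan²θ)/(2v₀²). With x = 103, y = −19.9, v₀ = 52.7, g = 13.4:
25.59 tan²θ − 103 tanθ + (5.693) = 0.
tanθ = [103 ± √(103² − 4 × 25.59 × (5.693))] / (2 × 25.59) = (103 ± 100.1) / 51.19, giving tanθ = 0.05606 or 3.968.
θ = 3.208° or 75.86°; the larger is 75.86°.

75.86°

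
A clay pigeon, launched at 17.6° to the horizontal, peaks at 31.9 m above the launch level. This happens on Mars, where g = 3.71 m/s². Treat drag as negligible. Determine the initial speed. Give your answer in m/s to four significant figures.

50.88 m/s

At the peak v_y = 0, so v_y0 = √(2gH) = √(2 × 3.71 × 31.9) = 15.38 m/s.
v_y0 = v₀ sin θ ⇒ v₀ = 15.38 / sin 17.6° = 50.88 m/s.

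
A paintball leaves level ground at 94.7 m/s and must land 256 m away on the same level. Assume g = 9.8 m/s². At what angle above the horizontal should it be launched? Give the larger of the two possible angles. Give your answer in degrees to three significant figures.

Level-ground range R = v₀² sin(2θ)/g ⇒ sin(2θ) = gR/v₀² = 9.80 × 256 / 94.7² = 0.2797.
2θ = 16.25° or 180° − 16.25° = 163.8°, so θ = 8.123° or 81.88°.
The larger angle is 81.88°.

81.9°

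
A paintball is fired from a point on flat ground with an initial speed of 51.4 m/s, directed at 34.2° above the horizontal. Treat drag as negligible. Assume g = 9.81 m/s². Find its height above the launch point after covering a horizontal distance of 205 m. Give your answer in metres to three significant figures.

25.3 m

Horizontal component vₓ = 51.40 cos 34.2° = 42.51 m/s; vertical v_y0 = 51.40 sin 34.2° = 28.89 m/s.
x = vₓ t ⇒ t = 205/42.51 = 4.822 s.
Height: y = v_y0 t − ½ g t² = 28.89 × 4.822 − 4.905 × 4.822² = 139.3 − 114.1 = 25.26 m.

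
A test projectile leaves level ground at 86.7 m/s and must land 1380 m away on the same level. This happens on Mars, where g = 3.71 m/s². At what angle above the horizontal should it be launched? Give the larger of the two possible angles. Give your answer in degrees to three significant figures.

From R = (v₀²/g) sin 2θ: sin 2θ = 3.71 × 1380 / 7516.9 = 0.6811.
2θ = 42.93° or 180° − 42.93° = 137.1°, so θ = 21.47° or 68.53°.
The larger angle is 68.53°.

68.5°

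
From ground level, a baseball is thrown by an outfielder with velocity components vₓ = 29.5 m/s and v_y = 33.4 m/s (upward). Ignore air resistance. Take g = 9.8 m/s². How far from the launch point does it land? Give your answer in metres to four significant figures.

Flight time T = 2 v_y0 / g = 6.816 s.
Range: R = vₓ T = 29.50 × 6.816 = 201.1 m.

201.1 m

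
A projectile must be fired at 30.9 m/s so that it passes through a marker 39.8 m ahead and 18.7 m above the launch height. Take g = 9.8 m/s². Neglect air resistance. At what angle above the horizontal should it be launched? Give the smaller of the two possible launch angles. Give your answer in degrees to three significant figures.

38.9°

Trajectory: y = x tanθ − g x² (1 + tan²θ)/(2v₀²). With x = 39.8, y = 18.7, v₀ = 30.9, g = 9.80:
8.129 tan²θ − 39.8 tanθ + (26.83) = 0.
tanθ = [39.8 ± √(39.8² − 4 × 8.129 × (26.83))] / (2 × 8.129) = (39.8 ± 26.68) / 16.26, giving tanθ = 0.8072 or 4.089.
θ = 38.91° or 76.26°; the smaller is 38.91°.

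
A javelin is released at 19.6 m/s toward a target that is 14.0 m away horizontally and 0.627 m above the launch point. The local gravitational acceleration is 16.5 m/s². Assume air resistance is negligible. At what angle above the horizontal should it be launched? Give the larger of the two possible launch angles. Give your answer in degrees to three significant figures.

Trajectory: y = x tanθ − g x² (1 + tan²θ)/(2v₀²). With x = 14.0, y = 0.627, v₀ = 19.6, g = 16.5:
4.209 tan²θ − 14.0 tanθ + (4.836) = 0.
tanθ = [14.0 ± √(14.0² − 4 × 4.209 × (4.836))] / (2 × 4.209) = (14.0 ± 10.70) / 8.418, giving tanθ = 0.3915 or 2.935.
θ = 21.38° or 71.18°; the larger is 71.18°.

71.2°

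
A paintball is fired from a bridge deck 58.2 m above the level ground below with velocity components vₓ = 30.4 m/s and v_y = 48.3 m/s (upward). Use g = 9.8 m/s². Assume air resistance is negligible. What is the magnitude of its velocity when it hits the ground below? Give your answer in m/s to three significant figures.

Vertical motion (up positive, ground at y = 0): 4.900 t² − (48.30) t − 58.2 = 0, so t = (48.30 + √(48.30² + 2·9.80·58.2)) / 9.80 = (48.30 + 58.94) / 9.80 = 10.94 s.
Vertical velocity at impact: v_y = v_y0 − g t = 48.30 − 9.80 × 10.94 = −58.94 m/s.
Speed: |v| = √(vₓ² + v_y²) = √(30.40² + 58.94²) = 66.32 m/s.

66.3 m/s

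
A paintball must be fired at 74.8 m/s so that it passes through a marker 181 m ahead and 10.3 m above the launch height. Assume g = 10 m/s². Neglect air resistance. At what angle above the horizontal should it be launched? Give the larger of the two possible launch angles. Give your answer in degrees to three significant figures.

Trajectory: y = x tanθ − g x² (1 + tan²θ)/(2v₀²). With x = 181, y = 10.3, v₀ = 74.8, g = 10.0:
29.28 tan²θ − 181 tanθ + (39.58) = 0.
tanθ = [181 ± √(181² − 4 × 29.28 × (39.58))] / (2 × 29.28) = (181 ± 167.7) / 58.55, giving tanθ = 0.2270 or 5.955.
θ = 12.79° or 80.47°; the larger is 80.47°.

80.5°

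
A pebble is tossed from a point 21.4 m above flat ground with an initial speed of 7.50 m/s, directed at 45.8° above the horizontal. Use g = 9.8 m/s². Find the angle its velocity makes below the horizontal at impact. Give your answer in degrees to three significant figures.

vₓ = 7.500 cos 45.8° = 5.229 m/s; v_y0 = 7.500 sin 45.8° = 5.377 m/s.
The projectile lands when y = 21.4 + (5.377) t − ½·9.80·t² = 0. Positive root: t = (5.377 + √(5.377² + 2·9.80·21.4)) / 9.80 = (5.377 + 21.17) / 9.80 = 2.709 s.
At impact: v_y = v_y0 − g t = −21.17 m/s; vₓ = 5.229 m/s.
Angle below horizontal: arctan(|v_y|/vₓ) = arctan(21.17/5.229) = 76.13°.

76.1°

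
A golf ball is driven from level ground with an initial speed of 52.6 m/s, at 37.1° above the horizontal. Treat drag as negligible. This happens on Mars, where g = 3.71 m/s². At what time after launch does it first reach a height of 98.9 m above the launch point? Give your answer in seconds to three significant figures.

4.10 s

Components: vₓ = 52.60 cos 37.1° = 41.95 m/s, v_y0 = 52.60 sin 37.1° = 31.73 m/s.
Require v_y0 t − ½ g t² = 98.9, i.e. 1.855 t² − 31.73 t + 98.9 = 0.
Quadratic formula: t = (31.73 ± √272.87) / 3.71 = (31.73 ± 16.52) / 3.71 → t = 4.100 s or 13.00 s.
The first (ascending) time is 4.100 s.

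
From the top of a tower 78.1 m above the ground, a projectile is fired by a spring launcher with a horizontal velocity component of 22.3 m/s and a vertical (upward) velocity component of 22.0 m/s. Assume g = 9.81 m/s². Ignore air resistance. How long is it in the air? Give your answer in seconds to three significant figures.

6.82 s

With up positive and y = 0 at the ground: y(t) = 78.1 + (22.00) t − 4.905 t². Setting y = 0 and taking the positive root: t = [22.00 + √(22.00² + 2·9.81·78.1)] / 9.81 = (22.00 + 44.90) / 9.81 = 6.820 s.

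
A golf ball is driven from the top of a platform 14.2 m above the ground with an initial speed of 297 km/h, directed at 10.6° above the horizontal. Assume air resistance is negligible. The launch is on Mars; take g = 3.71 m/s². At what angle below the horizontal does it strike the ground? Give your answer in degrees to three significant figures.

12.7°

Convert: 297 km/h = 297/3.6 = 82.50 m/s.
Resolve: vₓ = 82.50 cos 10.6° = 81.09 m/s and v_y0 = 82.50 sin 10.6° = 15.18 m/s.
Vertical motion (up positive, ground at y = 0): 1.855 t² − (15.18) t − 14.2 = 0, so t = (15.18 + √(15.18² + 2·3.71·14.2)) / 3.71 = (15.18 + 18.32) / 3.71 = 9.029 s.
At impact: v_y = v_y0 − g t = −18.32 m/s; vₓ = 81.09 m/s.
Angle below horizontal: arctan(|v_y|/vₓ) = arctan(18.32/81.09) = 12.73°.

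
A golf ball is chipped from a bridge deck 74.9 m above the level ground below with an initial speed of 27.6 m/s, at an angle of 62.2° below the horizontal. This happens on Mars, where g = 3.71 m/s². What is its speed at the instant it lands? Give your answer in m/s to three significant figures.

36.3 m/s

Horizontal component vₓ = 27.60 cos 62.2° = 12.87 m/s; vertical v_y0 = −24.41 m/s (downward).
Vertical motion (up positive, ground at y = 0): 1.855 t² − (−24.41) t − 74.9 = 0, so t = (−24.41 + √(24.41² + 2·3.71·74.9)) / 3.71 = (−24.41 + 33.94) / 3.71 = 2.567 s.
Vertical velocity at impact: v_y = v_y0 − g t = −24.41 − 3.71 × 2.567 = −33.94 m/s.
Speed: |v| = √(vₓ² + v_y²) = √(12.87² + 33.94²) = 36.30 m/s.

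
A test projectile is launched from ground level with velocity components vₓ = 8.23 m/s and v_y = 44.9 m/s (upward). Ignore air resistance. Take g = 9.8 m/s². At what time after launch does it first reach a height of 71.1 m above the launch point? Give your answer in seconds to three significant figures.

2.04 s

Height y(t) = 44.90 t − 4.900 t² = 71.1 gives 4.900 t² − 44.90 t + 71.1 = 0.
t = [44.90 ± √(44.90² − 2·9.80·71.1)] / 9.80 = (44.90 ± 24.95) / 9.80, so t = 2.036 s or t = 7.127 s.
The first (ascending) time is 2.036 s.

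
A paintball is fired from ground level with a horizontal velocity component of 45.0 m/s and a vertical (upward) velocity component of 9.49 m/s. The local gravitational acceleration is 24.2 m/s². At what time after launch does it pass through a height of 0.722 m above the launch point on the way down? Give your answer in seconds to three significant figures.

0.699 s

Require v_y0 t − ½ g t² = 0.722, i.e. 12.10 t² − 9.490 t + 0.722 = 0.
t = [9.490 ± √(9.490² − 2·24.2·0.722)] / 24.2 = (9.490 ± 7.424) / 24.2, so t = 0.08537 s or t = 0.6989 s.
The descending-branch root is 0.6989 s.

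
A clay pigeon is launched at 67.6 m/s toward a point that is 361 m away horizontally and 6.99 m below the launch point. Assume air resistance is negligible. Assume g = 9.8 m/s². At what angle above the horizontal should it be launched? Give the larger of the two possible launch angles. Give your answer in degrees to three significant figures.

Trajectory: y = x tanθ − g x² (1 + tan²θ)/(2v₀²). With x = 361, y = −6.99, v₀ = 67.6, g = 9.80:
139.7 tan²θ − 361 tanθ + (132.7) = 0.
tanθ = [361 ± √(361² − 4 × 139.7 × (132.7))] / (2 × 139.7) = (361 ± 236.9) / 279.5, giving tanθ = 0.4441 or 2.139.
θ = 23.94° or 64.95°; the larger is 64.95°.

64.9°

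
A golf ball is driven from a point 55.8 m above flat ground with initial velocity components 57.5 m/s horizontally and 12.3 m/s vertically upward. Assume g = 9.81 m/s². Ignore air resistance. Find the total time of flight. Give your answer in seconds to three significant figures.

Vertical motion (up positive, ground at y = 0): 4.905 t² − (12.30) t − 55.8 = 0, so t = (12.30 + √(12.30² + 2·9.81·55.8)) / 9.81 = (12.30 + 35.30) / 9.81 = 4.852 s.

4.85 s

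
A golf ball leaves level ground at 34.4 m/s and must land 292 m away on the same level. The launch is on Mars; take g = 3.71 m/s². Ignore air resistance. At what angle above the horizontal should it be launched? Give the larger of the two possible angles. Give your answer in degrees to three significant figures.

56.9°

R = v₀² sin 2θ / g gives sin 2θ = gR/v₀² = 3.71·292/34.4² = 0.9155.
2θ = 66.27° or 180° − 66.27° = 113.7°, so θ = 33.14° or 56.86°.
The larger angle is 56.86°.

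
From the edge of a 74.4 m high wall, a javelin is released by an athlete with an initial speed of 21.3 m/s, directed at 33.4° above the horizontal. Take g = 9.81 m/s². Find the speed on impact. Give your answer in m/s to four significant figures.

Resolve: vₓ = 21.30 cos 33.4° = 17.78 m/s and v_y0 = 21.30 sin 33.4° = 11.73 m/s.
The projectile lands when y = 74.4 + (11.73) t − ½·9.81·t² = 0. Positive root: t = (11.73 + √(11.73² + 2·9.81·74.4)) / 9.81 = (11.73 + 39.97) / 9.81 = 5.269 s.
Vertical velocity at impact: v_y = v_y0 − g t = 11.73 − 9.81 × 5.269 = −39.97 m/s.
Speed: |v| = √(vₓ² + v_y²) = √(17.78² + 39.97²) = 43.74 m/s.

43.74 m/s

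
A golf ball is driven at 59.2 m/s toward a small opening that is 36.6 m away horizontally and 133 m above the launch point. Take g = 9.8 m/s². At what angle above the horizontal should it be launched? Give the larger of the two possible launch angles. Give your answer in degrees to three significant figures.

86.1°

Trajectory: y = x tanθ − g x² (1 + tan²θ)/(2v₀²). With x = 36.6, y = 133, v₀ = 59.2, g = 9.80:
1.873 tan²θ − 36.6 tanθ + (134.9) = 0.
tanθ = [36.6 ± √(36.6² − 4 × 1.873 × (134.9))] / (2 × 1.873) = (36.6 ± 18.14) / 3.746, giving tanθ = 4.928 or 14.61.
θ = 78.53° or 86.09°; the larger is 86.09°.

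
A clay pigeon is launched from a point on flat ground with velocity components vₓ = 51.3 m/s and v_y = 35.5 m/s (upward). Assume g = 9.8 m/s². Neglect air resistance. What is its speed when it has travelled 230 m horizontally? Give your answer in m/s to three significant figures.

Time to reach x = 230 m: t = x/vₓ = 230/51.30 = 4.483 s.
Vertical velocity there: v_y = v_y0 − g t = 35.50 − 9.80 × 4.483 = −8.438 m/s.
Speed: √(vₓ² + v_y²) = √(51.30² + 8.438²) = 51.99 m/s.

52.0 m/s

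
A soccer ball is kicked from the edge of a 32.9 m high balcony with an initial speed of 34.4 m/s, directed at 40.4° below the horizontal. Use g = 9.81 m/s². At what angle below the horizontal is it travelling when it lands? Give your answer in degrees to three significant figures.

52.2°

Resolve: vₓ = 34.40 cos 40.4° = 26.20 m/s and v_y0 = −22.30 m/s (downward).
Vertical motion (up positive, ground at y = 0): 4.905 t² − (−22.30) t − 32.9 = 0, so t = (−22.30 + √(22.30² + 2·9.81·32.9)) / 9.81 = (−22.30 + 33.80) / 9.81 = 1.173 s.
At impact: v_y = v_y0 − g t = −33.80 m/s; vₓ = 26.20 m/s.
Angle below horizontal: arctan(|v_y|/vₓ) = arctan(33.80/26.20) = 52.22°.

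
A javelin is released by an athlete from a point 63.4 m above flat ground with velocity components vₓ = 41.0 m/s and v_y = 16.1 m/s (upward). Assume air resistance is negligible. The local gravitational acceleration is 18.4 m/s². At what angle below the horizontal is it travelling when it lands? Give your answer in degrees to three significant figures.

51.2°

With up positive and y = 0 at the ground: y(t) = 63.4 + (16.10) t − 9.200 t². Setting y = 0 and taking the positive root: t = [16.10 + √(16.10² + 2·18.4·63.4)] / 18.4 = (16.10 + 50.91) / 18.4 = 3.642 s.
At impact: v_y = v_y0 − g t = −50.91 m/s; vₓ = 41.00 m/s.
Angle below horizontal: arctan(|v_y|/vₓ) = arctan(50.91/41.00) = 51.16°.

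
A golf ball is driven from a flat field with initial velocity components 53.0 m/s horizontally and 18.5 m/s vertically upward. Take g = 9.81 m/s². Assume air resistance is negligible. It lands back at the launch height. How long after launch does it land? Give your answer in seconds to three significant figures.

3.77 s

It returns to y = 0 when t = 2 v_y0 / g = 2(18.50)/9.81 = 3.772 s.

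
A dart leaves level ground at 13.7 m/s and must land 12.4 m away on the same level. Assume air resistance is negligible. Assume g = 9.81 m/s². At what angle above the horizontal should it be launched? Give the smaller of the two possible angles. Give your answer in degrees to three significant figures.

Level-ground range R = v₀² sin(2θ)/g ⇒ sin(2θ) = gR/v₀² = 9.81 × 12.4 / 13.7² = 0.6481.
2θ = 40.40° or 180° − 40.40° = 139.6°, so θ = 20.20° or 69.80°.
The smaller angle is 20.20°.

20.2°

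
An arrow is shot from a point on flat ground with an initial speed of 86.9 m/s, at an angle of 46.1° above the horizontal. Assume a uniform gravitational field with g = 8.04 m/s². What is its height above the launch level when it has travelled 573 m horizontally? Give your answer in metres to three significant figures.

232 m

Resolve: vₓ = 86.90 cos 46.1° = 60.26 m/s and v_y0 = 86.90 sin 46.1° = 62.62 m/s.
x = vₓ t ⇒ t = 573/60.26 = 9.509 s.
Height: y = v_y0 t − ½ g t² = 62.62 × 9.509 − 4.020 × 9.509² = 595.4 − 363.5 = 231.9 m.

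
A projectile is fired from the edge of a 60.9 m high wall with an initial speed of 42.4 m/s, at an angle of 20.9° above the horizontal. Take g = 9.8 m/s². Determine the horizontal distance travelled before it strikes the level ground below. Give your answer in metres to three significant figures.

vₓ = 42.40 cos 20.9° = 39.61 m/s; v_y0 = 42.40 sin 20.9° = 15.13 m/s.
The projectile lands when y = 60.9 + (15.13) t − ½·9.80·t² = 0. Positive root: t = (15.13 + √(15.13² + 2·9.80·60.9)) / 9.80 = (15.13 + 37.72) / 9.80 = 5.392 s.
Horizontal distance: R = vₓ t = 39.61 × 5.392 = 213.6 m.

214 m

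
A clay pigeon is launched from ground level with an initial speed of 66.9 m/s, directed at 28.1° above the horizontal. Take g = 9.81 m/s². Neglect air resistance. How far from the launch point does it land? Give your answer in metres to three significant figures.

Resolve: vₓ = 66.90 cos 28.1° = 59.01 m/s and v_y0 = 66.90 sin 28.1° = 31.51 m/s.
Time aloft: T = 2 v_y0 / g = 2 × 31.51 / 9.81 = 6.424 s.
Horizontal distance R = vₓ T = 59.01 × 6.424 = 379.1 m.

379 m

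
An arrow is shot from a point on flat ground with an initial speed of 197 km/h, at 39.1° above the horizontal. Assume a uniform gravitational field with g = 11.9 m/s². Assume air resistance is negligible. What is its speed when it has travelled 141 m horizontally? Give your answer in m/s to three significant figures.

Convert: 197 km/h = 197/3.6 = 54.72 m/s.
Components: vₓ = 54.72 cos 39.1° = 42.47 m/s, v_y0 = 54.72 sin 39.1° = 34.51 m/s.
Time to reach x = 141 m: t = x/vₓ = 141/42.47 = 3.320 s.
Vertical velocity there: v_y = v_y0 − g t = 34.51 − 11.9 × 3.320 = −4.999 m/s.
Speed: √(vₓ² + v_y²) = √(42.47² + 4.999²) = 42.76 m/s.

42.8 m/s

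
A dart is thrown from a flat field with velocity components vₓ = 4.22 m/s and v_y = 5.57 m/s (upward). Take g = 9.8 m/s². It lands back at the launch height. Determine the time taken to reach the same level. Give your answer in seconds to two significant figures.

Time of flight on level ground: T = 2 v_y0 / g = 2 × 5.570 / 9.80 = 1.137 s.

1.1 s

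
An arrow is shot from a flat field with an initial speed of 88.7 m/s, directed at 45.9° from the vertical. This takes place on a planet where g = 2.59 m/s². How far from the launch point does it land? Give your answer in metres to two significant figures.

3000 m

Resolve: vₓ = 88.70 sin 45.9° = 63.70 m/s and v_y0 = 88.70 cos 45.9° = 61.73 m/s.
Time aloft: T = 2 v_y0 / g = 2 × 61.73 / 2.59 = 47.67 s.
Horizontal distance R = vₓ T = 63.70 × 47.67 = 3036 m.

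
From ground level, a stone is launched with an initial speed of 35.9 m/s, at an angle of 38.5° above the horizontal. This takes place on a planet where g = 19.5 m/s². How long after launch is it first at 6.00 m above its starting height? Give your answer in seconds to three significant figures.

0.311 s

Horizontal component vₓ = 35.90 cos 38.5° = 28.10 m/s; vertical v_y0 = 35.90 sin 38.5° = 22.35 m/s.
Height y(t) = 22.35 t − 9.750 t² = 6.00 gives 9.750 t² − 22.35 t + 6.00 = 0.
Quadratic formula: t = (22.35 ± √265.45) / 19.5 = (22.35 ± 16.29) / 19.5 → t = 0.3106 s or 1.982 s.
The first (ascending) time is 0.3106 s.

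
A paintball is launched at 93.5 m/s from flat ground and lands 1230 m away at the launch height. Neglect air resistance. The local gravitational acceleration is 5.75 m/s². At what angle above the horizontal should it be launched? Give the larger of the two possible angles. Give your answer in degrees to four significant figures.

R = v₀² sin 2θ / g gives sin 2θ = gR/v₀² = 5.75·1230/93.5² = 0.8090.
2θ = 54.00° or 180° − 54.00° = 126.0°, so θ = 27.00° or 63.00°.
The larger angle is 63.00°.

63.00°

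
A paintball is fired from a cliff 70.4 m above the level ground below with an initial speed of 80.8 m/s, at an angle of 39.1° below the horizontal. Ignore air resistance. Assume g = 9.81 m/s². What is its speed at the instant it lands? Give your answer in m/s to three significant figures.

Resolve: vₓ = 80.80 cos 39.1° = 62.70 m/s and v_y0 = −50.96 m/s (downward).
Vertical motion (up positive, ground at y = 0): 4.905 t² − (−50.96) t − 70.4 = 0, so t = (−50.96 + √(50.96² + 2·9.81·70.4)) / 9.81 = (−50.96 + 63.07) / 9.81 = 1.235 s.
Vertical velocity at impact: v_y = v_y0 − g t = −50.96 − 9.81 × 1.235 = −63.07 m/s.
Speed: |v| = √(vₓ² + v_y²) = √(62.70² + 63.07²) = 88.94 m/s.

88.9 m/s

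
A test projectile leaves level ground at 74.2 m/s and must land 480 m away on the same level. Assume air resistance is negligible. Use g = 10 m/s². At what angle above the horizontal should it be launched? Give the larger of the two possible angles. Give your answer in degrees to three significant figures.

From R = (v₀²/g) sin 2θ: sin 2θ = 10.0 × 480 / 5505.6 = 0.8718.
2θ = 60.67° or 180° − 60.67° = 119.3°, so θ = 30.34° or 59.66°.
The larger angle is 59.66°.

59.7°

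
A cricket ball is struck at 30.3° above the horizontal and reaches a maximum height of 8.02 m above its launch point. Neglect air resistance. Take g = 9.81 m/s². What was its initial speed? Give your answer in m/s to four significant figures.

At the peak v_y = 0, so v_y0 = √(2gH) = √(2 × 9.81 × 8.02) = 12.54 m/s.
v_y0 = v₀ sin θ ⇒ v₀ = 12.54 / sin 30.3° = 24.86 m/s.

24.86 m/s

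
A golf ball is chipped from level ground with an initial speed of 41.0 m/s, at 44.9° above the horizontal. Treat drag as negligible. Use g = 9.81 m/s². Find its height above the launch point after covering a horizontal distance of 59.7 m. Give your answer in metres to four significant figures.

Resolve: vₓ = 41.00 cos 44.9° = 29.04 m/s and v_y0 = 41.00 sin 44.9° = 28.94 m/s.
At x = 59.7 m, t = x/vₓ = 59.7/29.04 = 2.056 s.
Height: y = v_y0 t − ½ g t² = 28.94 × 2.056 − 4.905 × 2.056² = 59.49 − 20.73 = 38.76 m.

38.76 m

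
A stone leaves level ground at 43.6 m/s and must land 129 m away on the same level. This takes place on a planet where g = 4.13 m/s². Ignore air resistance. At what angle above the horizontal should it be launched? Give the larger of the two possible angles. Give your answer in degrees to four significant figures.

81.86°

From R = (v₀²/g) sin 2θ: sin 2θ = 4.13 × 129 / 1901.0 = 0.2803.
2θ = 16.28° or 180° − 16.28° = 163.7°, so θ = 8.138° or 81.86°.
The larger angle is 81.86°.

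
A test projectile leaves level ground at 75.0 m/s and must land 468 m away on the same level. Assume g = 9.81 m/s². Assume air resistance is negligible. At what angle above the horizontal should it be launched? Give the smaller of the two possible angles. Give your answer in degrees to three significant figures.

From R = (v₀²/g) sin 2θ: sin 2θ = 9.81 × 468 / 5625.0 = 0.8162.
2θ = 54.71° or 180° − 54.71° = 125.3°, so θ = 27.35° or 62.65°.
The smaller angle is 27.35°.

27.4°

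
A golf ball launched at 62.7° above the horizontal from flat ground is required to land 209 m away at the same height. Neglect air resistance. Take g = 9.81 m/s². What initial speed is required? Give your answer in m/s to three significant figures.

From R = (v₀² / g) sin 2θ: v₀ = √(gR / sin 2θ).
v₀ = √(9.81 × 209 / sin 125.4°) = √(2050 / 0.8151) = √2515.3 = 50.15 m/s.

50.2 m/s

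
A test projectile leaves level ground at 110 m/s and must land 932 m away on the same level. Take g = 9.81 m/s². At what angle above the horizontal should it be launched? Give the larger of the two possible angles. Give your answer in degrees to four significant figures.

65.46°

From R = (v₀²/g) sin 2θ: sin 2θ = 9.81 × 932 / 12100 = 0.7556.
2θ = 49.08° or 180° − 49.08° = 130.9°, so θ = 24.54° or 65.46°.
The larger angle is 65.46°.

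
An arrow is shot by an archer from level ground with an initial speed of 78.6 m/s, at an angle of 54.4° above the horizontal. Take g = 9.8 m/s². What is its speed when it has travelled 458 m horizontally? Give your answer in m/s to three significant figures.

57.1 m/s

Components: vₓ = 78.60 cos 54.4° = 45.75 m/s, v_y0 = 78.60 sin 54.4° = 63.91 m/s.
At x = 458 m, t = x/vₓ = 458/45.75 = 10.01 s.
Vertical velocity there: v_y = v_y0 − g t = 63.91 − 9.80 × 10.01 = −34.19 m/s.
Speed: √(vₓ² + v_y²) = √(45.75² + 34.19²) = 57.12 m/s.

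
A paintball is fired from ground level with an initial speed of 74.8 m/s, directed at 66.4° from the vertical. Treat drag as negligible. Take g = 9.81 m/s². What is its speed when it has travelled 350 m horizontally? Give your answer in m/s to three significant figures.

71.4 m/s

Resolve: vₓ = 74.80 sin 66.4° = 68.54 m/s and v_y0 = 74.80 cos 66.4° = 29.95 m/s.
At x = 350 m, t = x/vₓ = 350/68.54 = 5.106 s.
Vertical velocity there: v_y = v_y0 − g t = 29.95 − 9.81 × 5.106 = −20.15 m/s.
Speed: √(vₓ² + v_y²) = √(68.54² + 20.15²) = 71.44 m/s.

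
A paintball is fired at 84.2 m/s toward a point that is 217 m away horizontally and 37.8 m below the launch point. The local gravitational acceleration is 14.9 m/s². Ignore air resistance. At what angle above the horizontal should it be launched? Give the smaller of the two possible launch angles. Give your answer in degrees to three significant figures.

Trajectory: y = x tanθ − g x² (1 + tan²θ)/(2v₀²). With x = 217, y = −37.8, v₀ = 84.2, g = 14.9:
49.48 tan²θ − 217 tanθ + (11.68) = 0.
tanθ = [217 ± √(217² − 4 × 49.48 × (11.68))] / (2 × 49.48) = (217 ± 211.6) / 98.96, giving tanθ = 0.05451 or 4.331.
θ = 3.120° or 77.00°; the smaller is 3.120°.

3.12°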